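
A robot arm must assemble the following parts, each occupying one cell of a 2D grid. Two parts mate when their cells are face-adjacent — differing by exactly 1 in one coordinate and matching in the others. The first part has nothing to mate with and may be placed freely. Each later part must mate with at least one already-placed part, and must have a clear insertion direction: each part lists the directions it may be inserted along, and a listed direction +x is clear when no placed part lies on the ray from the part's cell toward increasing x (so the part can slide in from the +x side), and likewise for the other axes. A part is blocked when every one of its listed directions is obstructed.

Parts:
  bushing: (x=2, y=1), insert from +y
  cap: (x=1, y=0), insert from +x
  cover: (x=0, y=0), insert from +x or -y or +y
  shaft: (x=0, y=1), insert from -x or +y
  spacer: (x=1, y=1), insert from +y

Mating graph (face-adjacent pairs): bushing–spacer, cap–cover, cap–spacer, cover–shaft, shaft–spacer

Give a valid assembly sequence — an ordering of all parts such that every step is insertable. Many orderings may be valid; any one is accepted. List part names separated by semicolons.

cover; shaft; spacer; bushing; cap

1. cover@(0, 0) [+x clear] — {cover}
2. shaft@(0, 1) [-x clear] — {cover, shaft}
3. spacer@(1, 1) [+y clear] — {cover, shaft, spacer}
4. bushing@(2, 1) [+y clear] — {bushing, cover, shaft, spacer}
5. cap@(1, 0) [+x clear] — {bushing, cap, cover, shaft, spacer}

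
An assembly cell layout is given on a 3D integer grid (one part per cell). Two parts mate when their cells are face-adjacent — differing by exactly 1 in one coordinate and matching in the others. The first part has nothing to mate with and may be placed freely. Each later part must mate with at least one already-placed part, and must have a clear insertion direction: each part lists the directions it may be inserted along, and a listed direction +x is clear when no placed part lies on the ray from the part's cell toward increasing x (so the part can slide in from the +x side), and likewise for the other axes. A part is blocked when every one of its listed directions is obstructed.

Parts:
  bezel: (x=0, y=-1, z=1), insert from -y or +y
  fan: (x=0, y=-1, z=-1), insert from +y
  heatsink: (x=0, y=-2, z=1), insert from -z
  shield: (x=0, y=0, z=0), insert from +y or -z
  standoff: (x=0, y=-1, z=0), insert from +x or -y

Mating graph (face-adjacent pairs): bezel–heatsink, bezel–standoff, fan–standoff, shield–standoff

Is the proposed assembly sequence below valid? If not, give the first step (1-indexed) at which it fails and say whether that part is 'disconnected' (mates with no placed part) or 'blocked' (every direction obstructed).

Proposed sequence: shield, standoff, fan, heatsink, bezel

1. shield@(0, 0, 0) [+y clear] — {shield}
2. standoff@(0, -1, 0) [+x clear] — {shield, standoff}
3. fan@(0, -1, -1) [+y clear] — {fan, shield, standoff}
4. heatsink@(0, -2, 1) — no placed neighbour ⇒ disconnected

Invalid at step 4 (disconnected)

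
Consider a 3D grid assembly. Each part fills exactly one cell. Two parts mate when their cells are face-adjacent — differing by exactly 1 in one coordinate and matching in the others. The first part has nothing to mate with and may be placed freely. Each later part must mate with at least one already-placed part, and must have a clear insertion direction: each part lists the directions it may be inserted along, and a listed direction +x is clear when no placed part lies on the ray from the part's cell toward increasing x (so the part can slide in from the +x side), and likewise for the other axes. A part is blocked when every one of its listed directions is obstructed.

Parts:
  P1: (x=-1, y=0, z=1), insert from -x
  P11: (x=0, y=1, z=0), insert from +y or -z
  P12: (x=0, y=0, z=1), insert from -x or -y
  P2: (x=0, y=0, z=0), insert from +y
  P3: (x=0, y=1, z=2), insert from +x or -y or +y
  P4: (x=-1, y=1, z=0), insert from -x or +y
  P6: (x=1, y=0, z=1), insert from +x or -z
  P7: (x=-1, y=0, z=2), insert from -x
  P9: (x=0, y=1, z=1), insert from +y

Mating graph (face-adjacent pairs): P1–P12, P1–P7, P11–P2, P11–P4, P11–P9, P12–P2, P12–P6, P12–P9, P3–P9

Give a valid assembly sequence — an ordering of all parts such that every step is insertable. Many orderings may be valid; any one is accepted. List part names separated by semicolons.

P12; P9; P6; P2; P11; P4; P3; P1; P7

1. P12@(0, 0, 1) [-x clear] — {P12}
2. P9@(0, 1, 1) [+y clear] — {P12, P9}
3. P6@(1, 0, 1) [+x clear] — {P12, P6, P9}
4. P2@(0, 0, 0) [+y clear] — {P12, P2, P6, P9}
5. P11@(0, 1, 0) [+y clear] — {P11, P12, P2, P6, P9}
6. P4@(-1, 1, 0) [-x clear] — {P11, P12, P2, P4, P6, P9}
7. P3@(0, 1, 2) [+x clear] — {P11, P12, P2, P3, P4, P6, P9}
8. P1@(-1, 0, 1) [-x clear] — {P1, P11, P12, P2, P3, P4, P6, P9}
9. P7@(-1, 0, 2) [-x clear] — {P1, P11, P12, P2, P3, P4, P6, P7, P9}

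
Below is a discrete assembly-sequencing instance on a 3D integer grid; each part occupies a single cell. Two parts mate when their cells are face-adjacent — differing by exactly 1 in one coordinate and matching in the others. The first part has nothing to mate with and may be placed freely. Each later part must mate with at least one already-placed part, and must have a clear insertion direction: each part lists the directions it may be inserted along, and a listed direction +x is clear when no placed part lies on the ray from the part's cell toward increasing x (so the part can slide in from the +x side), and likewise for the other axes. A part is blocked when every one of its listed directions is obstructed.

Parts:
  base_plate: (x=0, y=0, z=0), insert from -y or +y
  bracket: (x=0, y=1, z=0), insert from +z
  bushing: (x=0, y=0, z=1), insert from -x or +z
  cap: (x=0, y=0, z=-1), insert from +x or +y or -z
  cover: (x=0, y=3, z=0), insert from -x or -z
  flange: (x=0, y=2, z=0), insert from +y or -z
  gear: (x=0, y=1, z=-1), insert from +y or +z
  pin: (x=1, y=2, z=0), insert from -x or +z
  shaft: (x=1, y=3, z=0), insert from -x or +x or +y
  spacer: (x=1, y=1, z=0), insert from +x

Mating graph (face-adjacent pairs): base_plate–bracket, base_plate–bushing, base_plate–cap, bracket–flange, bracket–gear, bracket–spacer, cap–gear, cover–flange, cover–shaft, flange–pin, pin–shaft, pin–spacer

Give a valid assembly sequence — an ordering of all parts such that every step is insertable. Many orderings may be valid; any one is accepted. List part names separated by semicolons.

1. shaft@(1, 3, 0) [-x clear] — {shaft}
2. cover@(0, 3, 0) [-x clear] — {cover, shaft}
3. pin@(1, 2, 0) [-x clear] — {cover, pin, shaft}
4. spacer@(1, 1, 0) [+x clear] — {cover, pin, shaft, spacer}
5. bracket@(0, 1, 0) [+z clear] — {bracket, cover, pin, shaft, spacer}
6. gear@(0, 1, -1) [+y clear] — {bracket, cover, gear, pin, shaft, spacer}
7. cap@(0, 0, -1) [+x clear] — {bracket, cap, cover, gear, pin, shaft, spacer}
8. base_plate@(0, 0, 0) [-y clear] — {base_plate, bracket, cap, cover, gear, pin, shaft, spacer}
9. bushing@(0, 0, 1) [-x clear] — {base_plate, bracket, bushing, cap, cover, gear, pin, shaft, spacer}
10. flange@(0, 2, 0) [-z clear] — {base_plate, bracket, bushing, cap, cover, flange, gear, pin, shaft, spacer}

shaft; cover; pin; spacer; bracket; gear; cap; base_plate; bushing; flange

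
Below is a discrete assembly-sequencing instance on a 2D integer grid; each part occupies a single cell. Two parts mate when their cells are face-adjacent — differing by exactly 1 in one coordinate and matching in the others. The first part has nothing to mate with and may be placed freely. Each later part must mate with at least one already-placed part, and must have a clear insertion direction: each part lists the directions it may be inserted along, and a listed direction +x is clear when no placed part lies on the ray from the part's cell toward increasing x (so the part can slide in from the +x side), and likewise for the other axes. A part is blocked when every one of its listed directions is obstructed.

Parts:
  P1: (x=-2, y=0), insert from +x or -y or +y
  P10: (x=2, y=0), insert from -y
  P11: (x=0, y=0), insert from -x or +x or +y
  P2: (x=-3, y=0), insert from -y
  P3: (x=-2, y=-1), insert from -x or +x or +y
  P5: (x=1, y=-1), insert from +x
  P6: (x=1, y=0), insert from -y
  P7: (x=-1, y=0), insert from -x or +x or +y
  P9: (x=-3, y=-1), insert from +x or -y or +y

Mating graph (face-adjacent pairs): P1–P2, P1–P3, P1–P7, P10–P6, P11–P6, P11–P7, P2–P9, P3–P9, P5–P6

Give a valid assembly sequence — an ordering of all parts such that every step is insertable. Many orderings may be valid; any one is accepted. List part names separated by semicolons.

P10; P6; P5; P11; P7; P1; P3; P2; P9

1. P10@(2, 0) [-y clear] — {P10}
2. P6@(1, 0) [-y clear] — {P10, P6}
3. P5@(1, -1) [+x clear] — {P10, P5, P6}
4. P11@(0, 0) [-x clear] — {P10, P11, P5, P6}
5. P7@(-1, 0) [-x clear] — {P10, P11, P5, P6, P7}
6. P1@(-2, 0) [-y clear] — {P1, P10, P11, P5, P6, P7}
7. P3@(-2, -1) [-x clear] — {P1, P10, P11, P3, P5, P6, P7}
8. P2@(-3, 0) [-y clear] — {P1, P10, P11, P2, P3, P5, P6, P7}
9. P9@(-3, -1) [-y clear] — {P1, P10, P11, P2, P3, P5, P6, P7, P9}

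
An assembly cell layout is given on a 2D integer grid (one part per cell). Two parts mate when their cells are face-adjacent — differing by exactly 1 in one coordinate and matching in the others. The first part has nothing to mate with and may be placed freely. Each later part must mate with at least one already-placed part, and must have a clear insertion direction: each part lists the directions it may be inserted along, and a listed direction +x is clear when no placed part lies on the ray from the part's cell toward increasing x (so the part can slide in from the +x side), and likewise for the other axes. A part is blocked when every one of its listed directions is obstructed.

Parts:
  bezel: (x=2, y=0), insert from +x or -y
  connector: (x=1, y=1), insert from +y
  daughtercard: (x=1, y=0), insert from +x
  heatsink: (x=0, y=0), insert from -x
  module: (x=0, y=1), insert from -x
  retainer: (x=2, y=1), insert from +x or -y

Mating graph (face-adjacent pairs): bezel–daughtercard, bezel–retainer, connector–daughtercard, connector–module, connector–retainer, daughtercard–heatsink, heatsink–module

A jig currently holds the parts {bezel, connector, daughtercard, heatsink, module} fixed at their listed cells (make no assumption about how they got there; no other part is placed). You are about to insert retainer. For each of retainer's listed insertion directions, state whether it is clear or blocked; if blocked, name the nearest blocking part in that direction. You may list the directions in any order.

+x: ray from retainer(2, 1) has no placed part ⇒ clear
-y: nearest on ray is bezel@(2, 0) ⇒ blocked

+x: clear; -y: blocked by bezel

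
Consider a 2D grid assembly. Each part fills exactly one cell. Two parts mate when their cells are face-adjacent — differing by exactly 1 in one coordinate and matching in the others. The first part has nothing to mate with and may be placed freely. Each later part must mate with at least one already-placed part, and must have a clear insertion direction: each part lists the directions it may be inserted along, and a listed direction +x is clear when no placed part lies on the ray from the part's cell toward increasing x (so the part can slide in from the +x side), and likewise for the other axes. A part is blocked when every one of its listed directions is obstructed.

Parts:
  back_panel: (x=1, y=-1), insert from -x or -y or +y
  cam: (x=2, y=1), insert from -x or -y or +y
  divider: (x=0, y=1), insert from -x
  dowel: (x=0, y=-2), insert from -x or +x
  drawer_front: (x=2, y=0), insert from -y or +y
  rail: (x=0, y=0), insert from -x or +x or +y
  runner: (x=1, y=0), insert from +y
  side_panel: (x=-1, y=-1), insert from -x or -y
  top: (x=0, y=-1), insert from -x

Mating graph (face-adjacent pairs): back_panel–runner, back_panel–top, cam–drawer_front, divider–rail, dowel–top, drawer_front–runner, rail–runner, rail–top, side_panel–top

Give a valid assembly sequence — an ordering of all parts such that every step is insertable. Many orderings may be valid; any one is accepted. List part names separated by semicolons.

divider; rail; runner; back_panel; top; dowel; side_panel; drawer_front; cam

1. divider@(0, 1) [-x clear] — {divider}
2. rail@(0, 0) [-x clear] — {divider, rail}
3. runner@(1, 0) [+y clear] — {divider, rail, runner}
4. back_panel@(1, -1) [-x clear] — {back_panel, divider, rail, runner}
5. top@(0, -1) [-x clear] — {back_panel, divider, rail, runner, top}
6. dowel@(0, -2) [-x clear] — {back_panel, divider, dowel, rail, runner, top}
7. side_panel@(-1, -1) [-x clear] — {back_panel, divider, dowel, rail, runner, side_panel, top}
8. drawer_front@(2, 0) [-y clear] — {back_panel, divider, dowel, drawer_front, rail, runner, side_panel, top}
9. cam@(2, 1) [+y clear] — {back_panel, cam, divider, dowel, drawer_front, rail, runner, side_panel, top}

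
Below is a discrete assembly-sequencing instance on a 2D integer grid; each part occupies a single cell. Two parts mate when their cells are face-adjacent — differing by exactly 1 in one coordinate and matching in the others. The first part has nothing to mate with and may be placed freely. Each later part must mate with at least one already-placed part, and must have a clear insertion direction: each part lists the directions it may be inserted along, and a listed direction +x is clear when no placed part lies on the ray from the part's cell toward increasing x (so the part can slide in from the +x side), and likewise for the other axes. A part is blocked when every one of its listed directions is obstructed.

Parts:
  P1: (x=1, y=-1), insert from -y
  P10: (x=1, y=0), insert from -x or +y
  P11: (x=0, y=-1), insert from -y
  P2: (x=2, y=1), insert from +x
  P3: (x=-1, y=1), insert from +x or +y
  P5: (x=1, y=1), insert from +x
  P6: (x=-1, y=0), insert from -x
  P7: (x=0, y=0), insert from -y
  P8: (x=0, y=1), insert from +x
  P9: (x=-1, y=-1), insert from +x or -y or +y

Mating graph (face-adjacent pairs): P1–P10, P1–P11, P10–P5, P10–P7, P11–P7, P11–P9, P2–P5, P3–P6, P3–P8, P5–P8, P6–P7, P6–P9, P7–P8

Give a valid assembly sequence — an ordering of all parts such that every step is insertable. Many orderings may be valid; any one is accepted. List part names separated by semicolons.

1. P8@(0, 1) [+x clear] — {P8}
2. P7@(0, 0) [-y clear] — {P7, P8}
3. P10@(1, 0) [+y clear] — {P10, P7, P8}
4. P1@(1, -1) [-y clear] — {P1, P10, P7, P8}
5. P11@(0, -1) [-y clear] — {P1, P10, P11, P7, P8}
6. P9@(-1, -1) [-y clear] — {P1, P10, P11, P7, P8, P9}
7. P3@(-1, 1) [+y clear] — {P1, P10, P11, P3, P7, P8, P9}
8. P5@(1, 1) [+x clear] — {P1, P10, P11, P3, P5, P7, P8, P9}
9. P2@(2, 1) [+x clear] — {P1, P10, P11, P2, P3, P5, P7, P8, P9}
10. P6@(-1, 0) [-x clear] — {P1, P10, P11, P2, P3, P5, P6, P7, P8, P9}

P8; P7; P10; P1; P11; P9; P3; P5; P2; P6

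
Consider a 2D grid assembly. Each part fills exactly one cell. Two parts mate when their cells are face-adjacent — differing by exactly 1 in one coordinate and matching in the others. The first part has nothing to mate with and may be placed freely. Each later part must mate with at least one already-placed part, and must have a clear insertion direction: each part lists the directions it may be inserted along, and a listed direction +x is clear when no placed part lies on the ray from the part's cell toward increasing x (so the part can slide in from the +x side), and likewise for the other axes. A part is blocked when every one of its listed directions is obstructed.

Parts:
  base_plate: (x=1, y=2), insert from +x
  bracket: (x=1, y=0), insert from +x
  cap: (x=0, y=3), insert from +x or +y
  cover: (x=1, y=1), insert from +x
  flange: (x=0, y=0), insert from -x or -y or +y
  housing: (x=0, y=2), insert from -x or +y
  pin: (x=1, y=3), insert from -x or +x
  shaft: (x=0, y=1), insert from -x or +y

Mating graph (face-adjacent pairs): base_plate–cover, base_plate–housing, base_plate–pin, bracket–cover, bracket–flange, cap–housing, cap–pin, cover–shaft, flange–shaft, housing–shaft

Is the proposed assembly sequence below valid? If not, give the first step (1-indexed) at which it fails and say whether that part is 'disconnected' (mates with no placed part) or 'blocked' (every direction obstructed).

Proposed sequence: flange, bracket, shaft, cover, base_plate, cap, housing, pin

Invalid at step 6 (disconnected)

1. flange@(0, 0) [-x clear] — {flange}
2. bracket@(1, 0) [+x clear] — {bracket, flange}
3. shaft@(0, 1) [-x clear] — {bracket, flange, shaft}
4. cover@(1, 1) [+x clear] — {bracket, cover, flange, shaft}
5. base_plate@(1, 2) [+x clear] — {base_plate, bracket, cover, flange, shaft}
6. cap@(0, 3) — no placed neighbour ⇒ disconnected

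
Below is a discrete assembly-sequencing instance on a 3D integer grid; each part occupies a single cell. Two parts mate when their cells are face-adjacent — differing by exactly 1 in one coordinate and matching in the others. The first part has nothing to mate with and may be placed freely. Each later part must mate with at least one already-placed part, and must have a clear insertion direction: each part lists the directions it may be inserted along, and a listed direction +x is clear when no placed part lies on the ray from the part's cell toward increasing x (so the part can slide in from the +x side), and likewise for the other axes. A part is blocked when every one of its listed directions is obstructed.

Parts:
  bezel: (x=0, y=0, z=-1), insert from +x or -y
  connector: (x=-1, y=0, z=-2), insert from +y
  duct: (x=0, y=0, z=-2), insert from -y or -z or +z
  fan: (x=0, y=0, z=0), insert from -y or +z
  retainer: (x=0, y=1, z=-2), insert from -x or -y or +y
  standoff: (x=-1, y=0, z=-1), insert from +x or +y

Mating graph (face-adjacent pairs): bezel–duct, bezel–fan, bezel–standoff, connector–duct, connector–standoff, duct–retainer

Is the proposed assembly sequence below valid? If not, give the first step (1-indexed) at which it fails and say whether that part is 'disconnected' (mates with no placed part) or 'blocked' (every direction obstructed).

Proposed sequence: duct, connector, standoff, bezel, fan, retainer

Valid

1. duct@(0, 0, -2) [-y clear] — {duct}
2. connector@(-1, 0, -2) [+y clear] — {connector, duct}
3. standoff@(-1, 0, -1) [+x clear] — {connector, duct, standoff}
4. bezel@(0, 0, -1) [+x clear] — {bezel, connector, duct, standoff}
5. fan@(0, 0, 0) [-y clear] — {bezel, connector, duct, fan, standoff}
6. retainer@(0, 1, -2) [-x clear] — {bezel, connector, duct, fan, retainer, standoff}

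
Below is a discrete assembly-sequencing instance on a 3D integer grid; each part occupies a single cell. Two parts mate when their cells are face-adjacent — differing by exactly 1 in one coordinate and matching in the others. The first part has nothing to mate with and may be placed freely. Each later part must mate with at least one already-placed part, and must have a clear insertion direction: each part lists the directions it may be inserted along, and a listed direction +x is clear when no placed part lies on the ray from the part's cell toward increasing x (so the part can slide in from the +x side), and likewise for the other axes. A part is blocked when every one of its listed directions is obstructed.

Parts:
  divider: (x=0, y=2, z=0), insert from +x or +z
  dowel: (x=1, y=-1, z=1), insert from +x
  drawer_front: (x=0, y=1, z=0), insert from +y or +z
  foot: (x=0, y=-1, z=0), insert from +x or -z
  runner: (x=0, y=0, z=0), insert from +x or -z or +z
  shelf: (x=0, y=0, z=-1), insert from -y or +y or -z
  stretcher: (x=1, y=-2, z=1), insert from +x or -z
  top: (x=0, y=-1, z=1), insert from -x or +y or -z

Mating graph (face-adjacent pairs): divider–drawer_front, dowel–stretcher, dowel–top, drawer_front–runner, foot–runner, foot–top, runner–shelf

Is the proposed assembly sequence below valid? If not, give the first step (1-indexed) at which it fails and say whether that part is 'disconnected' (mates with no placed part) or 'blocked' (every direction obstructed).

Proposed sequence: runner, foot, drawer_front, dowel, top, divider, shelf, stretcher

Invalid at step 4 (disconnected)

1. runner@(0, 0, 0) [+x clear] — {runner}
2. foot@(0, -1, 0) [+x clear] — {foot, runner}
3. drawer_front@(0, 1, 0) [+y clear] — {drawer_front, foot, runner}
4. dowel@(1, -1, 1) — no placed neighbour ⇒ disconnected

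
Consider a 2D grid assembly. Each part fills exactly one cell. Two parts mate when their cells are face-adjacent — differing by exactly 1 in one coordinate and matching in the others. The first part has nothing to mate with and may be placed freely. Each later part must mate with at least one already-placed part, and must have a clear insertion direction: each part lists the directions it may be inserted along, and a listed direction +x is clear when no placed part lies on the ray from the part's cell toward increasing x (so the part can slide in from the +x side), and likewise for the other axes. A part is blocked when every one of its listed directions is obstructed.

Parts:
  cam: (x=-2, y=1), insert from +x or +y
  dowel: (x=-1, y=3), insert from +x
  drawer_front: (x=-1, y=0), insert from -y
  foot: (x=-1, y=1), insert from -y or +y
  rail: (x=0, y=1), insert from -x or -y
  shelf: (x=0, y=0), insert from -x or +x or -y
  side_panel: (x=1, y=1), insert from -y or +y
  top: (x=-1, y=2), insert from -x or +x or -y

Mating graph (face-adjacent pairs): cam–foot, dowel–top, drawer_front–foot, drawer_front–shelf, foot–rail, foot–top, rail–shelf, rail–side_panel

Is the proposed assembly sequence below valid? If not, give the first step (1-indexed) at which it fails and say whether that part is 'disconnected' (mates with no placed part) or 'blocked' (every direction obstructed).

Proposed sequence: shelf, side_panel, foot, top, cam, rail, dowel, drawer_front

1. shelf@(0, 0) [-x clear] — {shelf}
2. side_panel@(1, 1) — no placed neighbour ⇒ disconnected

Invalid at step 2 (disconnected)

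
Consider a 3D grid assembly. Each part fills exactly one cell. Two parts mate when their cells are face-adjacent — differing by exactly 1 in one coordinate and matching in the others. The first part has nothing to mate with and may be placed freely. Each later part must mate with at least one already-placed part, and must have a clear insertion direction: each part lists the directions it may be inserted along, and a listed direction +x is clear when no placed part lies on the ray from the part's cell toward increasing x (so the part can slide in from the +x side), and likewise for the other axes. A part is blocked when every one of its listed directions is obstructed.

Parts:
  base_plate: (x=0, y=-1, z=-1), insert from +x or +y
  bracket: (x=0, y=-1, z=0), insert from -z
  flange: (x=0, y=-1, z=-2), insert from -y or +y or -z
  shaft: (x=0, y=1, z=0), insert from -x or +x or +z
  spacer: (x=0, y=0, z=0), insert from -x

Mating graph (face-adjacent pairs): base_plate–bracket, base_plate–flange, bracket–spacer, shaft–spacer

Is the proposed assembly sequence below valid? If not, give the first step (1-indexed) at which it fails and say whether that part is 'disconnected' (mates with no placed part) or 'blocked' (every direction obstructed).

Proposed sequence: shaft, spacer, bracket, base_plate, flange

Valid

1. shaft@(0, 1, 0) [-x clear] — {shaft}
2. spacer@(0, 0, 0) [-x clear] — {shaft, spacer}
3. bracket@(0, -1, 0) [-z clear] — {bracket, shaft, spacer}
4. base_plate@(0, -1, -1) [+x clear] — {base_plate, bracket, shaft, spacer}
5. flange@(0, -1, -2) [-y clear] — {base_plate, bracket, flange, shaft, spacer}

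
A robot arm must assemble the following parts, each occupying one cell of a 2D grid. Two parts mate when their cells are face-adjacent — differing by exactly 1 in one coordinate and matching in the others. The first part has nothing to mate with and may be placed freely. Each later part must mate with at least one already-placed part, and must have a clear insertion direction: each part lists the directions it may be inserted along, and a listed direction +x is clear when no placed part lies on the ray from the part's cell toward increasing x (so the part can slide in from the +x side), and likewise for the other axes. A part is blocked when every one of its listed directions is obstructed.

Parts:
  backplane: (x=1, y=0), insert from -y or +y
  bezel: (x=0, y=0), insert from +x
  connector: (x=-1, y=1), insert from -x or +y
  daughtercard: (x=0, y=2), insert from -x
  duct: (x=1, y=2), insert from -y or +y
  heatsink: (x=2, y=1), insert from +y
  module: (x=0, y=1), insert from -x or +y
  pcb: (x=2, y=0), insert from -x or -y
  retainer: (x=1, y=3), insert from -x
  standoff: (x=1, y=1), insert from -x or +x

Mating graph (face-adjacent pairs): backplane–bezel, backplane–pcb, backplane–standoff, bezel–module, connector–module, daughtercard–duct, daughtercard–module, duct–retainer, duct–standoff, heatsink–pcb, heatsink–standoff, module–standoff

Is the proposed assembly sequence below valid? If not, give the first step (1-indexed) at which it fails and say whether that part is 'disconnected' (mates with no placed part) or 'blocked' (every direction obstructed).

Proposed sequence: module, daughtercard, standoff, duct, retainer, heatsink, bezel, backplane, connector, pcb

Valid

1. module@(0, 1) [-x clear] — {module}
2. daughtercard@(0, 2) [-x clear] — {daughtercard, module}
3. standoff@(1, 1) [+x clear] — {daughtercard, module, standoff}
4. duct@(1, 2) [+y clear] — {daughtercard, duct, module, standoff}
5. retainer@(1, 3) [-x clear] — {daughtercard, duct, module, retainer, standoff}
6. heatsink@(2, 1) [+y clear] — {daughtercard, duct, heatsink, module, retainer, standoff}
7. bezel@(0, 0) [+x clear] — {bezel, daughtercard, duct, heatsink, module, retainer, standoff}
8. backplane@(1, 0) [-y clear] — {backplane, bezel, daughtercard, duct, heatsink, module, retainer, standoff}
9. connector@(-1, 1) [-x clear] — {backplane, bezel, connector, daughtercard, duct, heatsink, module, retainer, standoff}
10. pcb@(2, 0) [-y clear] — {backplane, bezel, connector, daughtercard, duct, heatsink, module, pcb, retainer, standoff}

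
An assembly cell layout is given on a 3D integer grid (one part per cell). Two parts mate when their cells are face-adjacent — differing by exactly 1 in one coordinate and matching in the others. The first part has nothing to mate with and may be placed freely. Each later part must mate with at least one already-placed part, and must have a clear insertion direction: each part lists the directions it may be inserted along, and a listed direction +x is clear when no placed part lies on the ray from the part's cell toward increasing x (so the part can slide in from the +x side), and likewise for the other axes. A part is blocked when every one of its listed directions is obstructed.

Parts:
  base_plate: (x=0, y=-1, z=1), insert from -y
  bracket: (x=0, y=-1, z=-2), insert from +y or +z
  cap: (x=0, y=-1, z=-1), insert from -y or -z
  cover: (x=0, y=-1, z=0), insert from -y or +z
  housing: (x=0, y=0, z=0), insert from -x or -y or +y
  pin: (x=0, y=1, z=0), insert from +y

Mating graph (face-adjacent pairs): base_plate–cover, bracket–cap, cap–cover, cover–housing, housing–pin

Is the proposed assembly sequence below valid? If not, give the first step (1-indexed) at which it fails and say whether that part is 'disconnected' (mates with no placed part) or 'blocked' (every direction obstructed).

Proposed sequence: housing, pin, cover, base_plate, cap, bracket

1. housing@(0, 0, 0) [-x clear] — {housing}
2. pin@(0, 1, 0) [+y clear] — {housing, pin}
3. cover@(0, -1, 0) [-y clear] — {cover, housing, pin}
4. base_plate@(0, -1, 1) [-y clear] — {base_plate, cover, housing, pin}
5. cap@(0, -1, -1) [-y clear] — {base_plate, cap, cover, housing, pin}
6. bracket@(0, -1, -2) [+y clear] — {base_plate, bracket, cap, cover, housing, pin}

Valid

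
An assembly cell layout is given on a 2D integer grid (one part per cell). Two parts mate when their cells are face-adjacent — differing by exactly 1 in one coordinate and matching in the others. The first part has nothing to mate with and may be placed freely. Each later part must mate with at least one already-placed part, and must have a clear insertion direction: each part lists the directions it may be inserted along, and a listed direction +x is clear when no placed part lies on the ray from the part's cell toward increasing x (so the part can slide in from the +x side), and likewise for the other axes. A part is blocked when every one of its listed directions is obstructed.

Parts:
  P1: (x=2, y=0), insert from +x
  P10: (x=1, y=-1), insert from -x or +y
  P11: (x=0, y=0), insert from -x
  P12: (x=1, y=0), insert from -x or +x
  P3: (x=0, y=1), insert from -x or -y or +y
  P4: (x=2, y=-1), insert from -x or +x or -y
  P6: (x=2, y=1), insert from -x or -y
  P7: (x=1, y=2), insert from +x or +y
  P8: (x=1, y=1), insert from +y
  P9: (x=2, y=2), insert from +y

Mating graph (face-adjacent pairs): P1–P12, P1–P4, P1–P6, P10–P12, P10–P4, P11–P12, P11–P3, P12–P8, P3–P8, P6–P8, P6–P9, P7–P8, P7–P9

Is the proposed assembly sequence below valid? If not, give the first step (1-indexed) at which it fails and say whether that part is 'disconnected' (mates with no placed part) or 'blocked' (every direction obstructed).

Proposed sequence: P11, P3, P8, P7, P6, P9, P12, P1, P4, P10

1. P11@(0, 0) [-x clear] — {P11}
2. P3@(0, 1) [-x clear] — {P11, P3}
3. P8@(1, 1) [+y clear] — {P11, P3, P8}
4. P7@(1, 2) [+x clear] — {P11, P3, P7, P8}
5. P6@(2, 1) [-y clear] — {P11, P3, P6, P7, P8}
6. P9@(2, 2) [+y clear] — {P11, P3, P6, P7, P8, P9}
7. P12@(1, 0) [+x clear] — {P11, P12, P3, P6, P7, P8, P9}
8. P1@(2, 0) [+x clear] — {P1, P11, P12, P3, P6, P7, P8, P9}
9. P4@(2, -1) [-x clear] — {P1, P11, P12, P3, P4, P6, P7, P8, P9}
10. P10@(1, -1) [-x clear] — {P1, P10, P11, P12, P3, P4, P6, P7, P8, P9}

Valid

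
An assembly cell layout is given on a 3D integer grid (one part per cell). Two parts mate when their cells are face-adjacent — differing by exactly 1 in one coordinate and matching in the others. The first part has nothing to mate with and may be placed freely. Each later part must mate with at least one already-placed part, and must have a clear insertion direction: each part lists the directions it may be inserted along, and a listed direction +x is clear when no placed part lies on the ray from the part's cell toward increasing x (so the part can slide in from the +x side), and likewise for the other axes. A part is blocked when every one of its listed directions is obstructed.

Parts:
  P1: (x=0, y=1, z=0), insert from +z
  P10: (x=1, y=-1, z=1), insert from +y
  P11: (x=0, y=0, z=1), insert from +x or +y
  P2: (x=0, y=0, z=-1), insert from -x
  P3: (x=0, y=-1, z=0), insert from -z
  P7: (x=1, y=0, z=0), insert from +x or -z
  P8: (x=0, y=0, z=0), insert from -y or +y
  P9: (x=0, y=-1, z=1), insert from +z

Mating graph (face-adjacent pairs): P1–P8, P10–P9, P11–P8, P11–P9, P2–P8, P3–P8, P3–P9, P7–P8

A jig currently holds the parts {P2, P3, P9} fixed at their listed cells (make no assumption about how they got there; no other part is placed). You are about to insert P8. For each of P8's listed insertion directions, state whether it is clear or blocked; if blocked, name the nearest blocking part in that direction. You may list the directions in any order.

+y: clear; -y: blocked by P3

-y: nearest on ray is P3@(0, -1, 0) ⇒ blocked
+y: ray from P8(0, 0, 0) has no placed part ⇒ clear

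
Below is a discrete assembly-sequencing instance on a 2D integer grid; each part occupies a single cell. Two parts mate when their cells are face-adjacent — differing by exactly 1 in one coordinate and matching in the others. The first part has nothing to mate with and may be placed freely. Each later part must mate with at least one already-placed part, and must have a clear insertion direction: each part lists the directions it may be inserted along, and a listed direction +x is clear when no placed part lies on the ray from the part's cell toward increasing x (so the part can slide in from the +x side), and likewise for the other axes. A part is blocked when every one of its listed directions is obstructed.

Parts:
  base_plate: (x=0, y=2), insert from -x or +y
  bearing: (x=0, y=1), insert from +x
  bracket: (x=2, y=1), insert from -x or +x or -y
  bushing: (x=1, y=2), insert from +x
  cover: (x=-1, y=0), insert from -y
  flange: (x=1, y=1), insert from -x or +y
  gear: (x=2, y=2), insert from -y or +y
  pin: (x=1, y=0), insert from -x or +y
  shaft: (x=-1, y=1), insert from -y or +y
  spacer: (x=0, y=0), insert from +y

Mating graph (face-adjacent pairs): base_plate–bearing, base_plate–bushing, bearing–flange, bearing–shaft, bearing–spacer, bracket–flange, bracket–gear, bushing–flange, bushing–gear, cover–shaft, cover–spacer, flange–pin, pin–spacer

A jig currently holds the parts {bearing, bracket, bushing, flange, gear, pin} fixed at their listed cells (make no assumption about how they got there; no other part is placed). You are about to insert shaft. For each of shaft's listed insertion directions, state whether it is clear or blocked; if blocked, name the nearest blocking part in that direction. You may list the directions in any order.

+y: clear; -y: clear

-y: ray from shaft(-1, 1) has no placed part ⇒ clear
+y: ray from shaft(-1, 1) has no placed part ⇒ clear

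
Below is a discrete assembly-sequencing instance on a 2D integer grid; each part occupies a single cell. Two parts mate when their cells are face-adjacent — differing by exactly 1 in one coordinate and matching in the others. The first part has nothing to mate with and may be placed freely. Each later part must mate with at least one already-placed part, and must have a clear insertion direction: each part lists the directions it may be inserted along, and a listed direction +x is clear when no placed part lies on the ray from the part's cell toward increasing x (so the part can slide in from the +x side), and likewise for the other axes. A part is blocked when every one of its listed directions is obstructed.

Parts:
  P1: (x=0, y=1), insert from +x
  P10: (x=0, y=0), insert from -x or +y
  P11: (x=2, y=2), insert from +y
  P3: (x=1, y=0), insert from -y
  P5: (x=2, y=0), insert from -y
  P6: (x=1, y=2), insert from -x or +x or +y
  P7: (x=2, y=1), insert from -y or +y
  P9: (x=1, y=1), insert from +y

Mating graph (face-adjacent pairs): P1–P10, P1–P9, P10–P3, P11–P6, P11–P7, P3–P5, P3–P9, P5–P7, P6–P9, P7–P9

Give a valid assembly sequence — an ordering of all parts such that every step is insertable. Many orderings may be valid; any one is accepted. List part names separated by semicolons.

1. P1@(0, 1) [+x clear] — {P1}
2. P9@(1, 1) [+y clear] — {P1, P9}
3. P7@(2, 1) [-y clear] — {P1, P7, P9}
4. P5@(2, 0) [-y clear] — {P1, P5, P7, P9}
5. P6@(1, 2) [-x clear] — {P1, P5, P6, P7, P9}
6. P3@(1, 0) [-y clear] — {P1, P3, P5, P6, P7, P9}
7. P11@(2, 2) [+y clear] — {P1, P11, P3, P5, P6, P7, P9}
8. P10@(0, 0) [-x clear] — {P1, P10, P11, P3, P5, P6, P7, P9}

P1; P9; P7; P5; P6; P3; P11; P10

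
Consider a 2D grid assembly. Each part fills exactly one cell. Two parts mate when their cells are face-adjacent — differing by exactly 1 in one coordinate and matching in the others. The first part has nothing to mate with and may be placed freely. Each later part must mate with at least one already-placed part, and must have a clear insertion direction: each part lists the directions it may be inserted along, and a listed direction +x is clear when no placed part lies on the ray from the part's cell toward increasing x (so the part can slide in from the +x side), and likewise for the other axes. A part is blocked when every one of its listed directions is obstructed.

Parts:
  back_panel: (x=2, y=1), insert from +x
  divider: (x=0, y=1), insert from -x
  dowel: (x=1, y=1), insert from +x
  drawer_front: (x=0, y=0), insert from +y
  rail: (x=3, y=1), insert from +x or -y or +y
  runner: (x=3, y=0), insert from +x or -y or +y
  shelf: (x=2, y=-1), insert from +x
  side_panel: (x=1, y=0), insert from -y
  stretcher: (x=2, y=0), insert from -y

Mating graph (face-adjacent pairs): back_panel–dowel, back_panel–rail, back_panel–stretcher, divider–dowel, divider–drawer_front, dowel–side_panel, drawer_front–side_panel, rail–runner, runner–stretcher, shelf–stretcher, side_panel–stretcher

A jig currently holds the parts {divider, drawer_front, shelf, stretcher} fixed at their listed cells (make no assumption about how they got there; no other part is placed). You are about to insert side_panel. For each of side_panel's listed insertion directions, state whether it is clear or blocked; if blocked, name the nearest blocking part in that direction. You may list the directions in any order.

-y: ray from side_panel(1, 0) has no placed part ⇒ clear

-y: clear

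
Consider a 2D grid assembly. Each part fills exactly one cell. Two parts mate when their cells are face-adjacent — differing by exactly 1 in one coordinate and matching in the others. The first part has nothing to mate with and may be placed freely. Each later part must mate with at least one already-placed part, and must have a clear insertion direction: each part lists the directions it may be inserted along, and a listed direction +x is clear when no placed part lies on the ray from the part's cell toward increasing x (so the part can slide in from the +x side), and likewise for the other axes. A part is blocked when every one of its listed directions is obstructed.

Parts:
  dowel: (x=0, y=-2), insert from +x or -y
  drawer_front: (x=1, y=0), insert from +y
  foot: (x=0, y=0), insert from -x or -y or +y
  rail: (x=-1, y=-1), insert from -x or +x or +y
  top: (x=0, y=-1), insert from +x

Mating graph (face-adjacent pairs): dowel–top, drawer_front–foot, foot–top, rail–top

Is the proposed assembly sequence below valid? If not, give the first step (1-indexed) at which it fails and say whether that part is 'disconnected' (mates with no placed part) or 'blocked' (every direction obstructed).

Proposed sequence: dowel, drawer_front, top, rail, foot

1. dowel@(0, -2) [+x clear] — {dowel}
2. drawer_front@(1, 0) — no placed neighbour ⇒ disconnected

Invalid at step 2 (disconnected)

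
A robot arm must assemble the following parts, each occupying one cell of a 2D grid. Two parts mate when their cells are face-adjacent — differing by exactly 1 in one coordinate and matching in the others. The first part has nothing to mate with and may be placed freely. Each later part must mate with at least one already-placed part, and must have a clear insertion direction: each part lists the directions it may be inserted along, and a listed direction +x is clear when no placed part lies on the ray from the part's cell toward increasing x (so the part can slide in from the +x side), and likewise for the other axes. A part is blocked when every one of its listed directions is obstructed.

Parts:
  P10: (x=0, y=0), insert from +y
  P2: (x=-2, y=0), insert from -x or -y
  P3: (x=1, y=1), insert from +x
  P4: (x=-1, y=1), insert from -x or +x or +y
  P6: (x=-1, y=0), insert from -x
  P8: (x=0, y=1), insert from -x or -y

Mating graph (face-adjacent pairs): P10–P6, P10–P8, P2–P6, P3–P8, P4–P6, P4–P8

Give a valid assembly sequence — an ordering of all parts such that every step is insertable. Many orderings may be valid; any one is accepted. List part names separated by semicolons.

P6; P10; P8; P4; P3; P2

1. P6@(-1, 0) [-x clear] — {P6}
2. P10@(0, 0) [+y clear] — {P10, P6}
3. P8@(0, 1) [-x clear] — {P10, P6, P8}
4. P4@(-1, 1) [-x clear] — {P10, P4, P6, P8}
5. P3@(1, 1) [+x clear] — {P10, P3, P4, P6, P8}
6. P2@(-2, 0) [-x clear] — {P10, P2, P3, P4, P6, P8}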